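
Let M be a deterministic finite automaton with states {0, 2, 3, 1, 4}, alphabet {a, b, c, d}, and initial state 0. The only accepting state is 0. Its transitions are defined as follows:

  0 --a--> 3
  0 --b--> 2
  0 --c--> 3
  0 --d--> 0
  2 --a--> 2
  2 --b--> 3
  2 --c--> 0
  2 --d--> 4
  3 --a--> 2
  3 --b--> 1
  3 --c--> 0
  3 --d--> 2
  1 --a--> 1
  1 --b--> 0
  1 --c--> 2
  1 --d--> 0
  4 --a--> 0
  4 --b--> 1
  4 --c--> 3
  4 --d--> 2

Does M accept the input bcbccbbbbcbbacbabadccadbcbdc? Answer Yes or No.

0 → 2 → 0 → 2 → 0 → 3 → 1 → 0 → 2 → 3 → 0 → 2 → 3 → 2 → 0 → 2 → 2 → 3 → 2 → 4 → 3 → 0 → 3 → 2 → 3 → 0 → 2 → 4 → 3
End state 3 is not accepting.

No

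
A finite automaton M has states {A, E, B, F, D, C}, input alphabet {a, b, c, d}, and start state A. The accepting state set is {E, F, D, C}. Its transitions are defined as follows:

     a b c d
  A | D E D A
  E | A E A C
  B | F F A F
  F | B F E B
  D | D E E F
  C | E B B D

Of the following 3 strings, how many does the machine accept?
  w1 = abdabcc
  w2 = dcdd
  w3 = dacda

w1: A → D → E → C → E → E → A → D  → end D, accepted
w2: A → A → D → F → B  → end B, rejected
w3: A → A → D → E → C → E  → end E, accepted

2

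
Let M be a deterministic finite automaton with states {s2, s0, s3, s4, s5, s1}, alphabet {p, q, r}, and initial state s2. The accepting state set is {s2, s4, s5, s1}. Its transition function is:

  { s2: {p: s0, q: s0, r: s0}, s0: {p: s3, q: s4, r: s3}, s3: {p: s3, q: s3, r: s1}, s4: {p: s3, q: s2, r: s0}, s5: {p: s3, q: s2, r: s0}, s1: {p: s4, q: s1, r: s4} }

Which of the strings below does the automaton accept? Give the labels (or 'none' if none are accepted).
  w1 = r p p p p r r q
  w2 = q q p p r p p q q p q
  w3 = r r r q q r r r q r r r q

w1: Trace: s2 -r-> s0 -p-> s3 -p-> s3 -p-> s3 -p-> s3 -r-> s1 -r-> s4 -q-> s2  → end s2, accepted
w2: Trace: s2 -q-> s0 -q-> s4 -p-> s3 -p-> s3 -r-> s1 -p-> s4 -p-> s3 -q-> s3 -q-> s3 -p-> s3 -q-> s3  → end s3, rejected
w3: Trace: s2 -r-> s0 -r-> s3 -r-> s1 -q-> s1 -q-> s1 -r-> s4 -r-> s0 -r-> s3 -q-> s3 -r-> s1 -r-> s4 -r-> s0 -q-> s4  → end s4, accepted

w1, w3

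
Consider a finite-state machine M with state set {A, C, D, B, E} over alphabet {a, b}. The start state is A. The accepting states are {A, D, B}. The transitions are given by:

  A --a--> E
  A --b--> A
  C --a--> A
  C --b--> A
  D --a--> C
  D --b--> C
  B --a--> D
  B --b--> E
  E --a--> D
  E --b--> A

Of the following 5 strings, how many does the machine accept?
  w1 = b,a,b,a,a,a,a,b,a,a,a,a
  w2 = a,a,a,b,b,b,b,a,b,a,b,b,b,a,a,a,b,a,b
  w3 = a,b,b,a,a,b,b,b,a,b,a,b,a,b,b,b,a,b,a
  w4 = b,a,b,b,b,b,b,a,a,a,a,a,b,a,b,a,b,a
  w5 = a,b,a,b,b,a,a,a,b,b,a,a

3

w1:
  start at A
  read 'b': A → A
  read 'a': A → E
  read 'b': E → A
  read 'a': A → E
  read 'a': E → D
  read 'a': D → C
  read 'a': C → A
  read 'b': A → A
  read 'a': A → E
  read 'a': E → D
  read 'a': D → C
  read 'a': C → A
  end A, accepted
w2:
  start at A
  read 'a': A → E
  read 'a': E → D
  read 'a': D → C
  read 'b': C → A
  read 'b': A → A
  read 'b': A → A
  read 'b': A → A
  read 'a': A → E
  read 'b': E → A
  read 'a': A → E
  read 'b': E → A
  read 'b': A → A
  read 'b': A → A
  read 'a': A → E
  read 'a': E → D
  read 'a': D → C
  read 'b': C → A
  read 'a': A → E
  read 'b': E → A
  end A, accepted
w3:
  start at A
  read 'a': A → E
  read 'b': E → A
  read 'b': A → A
  read 'a': A → E
  read 'a': E → D
  read 'b': D → C
  read 'b': C → A
  read 'b': A → A
  read 'a': A → E
  read 'b': E → A
  read 'a': A → E
  read 'b': E → A
  read 'a': A → E
  read 'b': E → A
  read 'b': A → A
  read 'b': A → A
  read 'a': A → E
  read 'b': E → A
  read 'a': A → E
  end E, rejected
w4:
  start at A
  read 'b': A → A
  read 'a': A → E
  read 'b': E → A
  read 'b': A → A
  read 'b': A → A
  read 'b': A → A
  read 'b': A → A
  read 'a': A → E
  read 'a': E → D
  read 'a': D → C
  read 'a': C → A
  read 'a': A → E
  read 'b': E → A
  read 'a': A → E
  read 'b': E → A
  read 'a': A → E
  read 'b': E → A
  read 'a': A → E
  end E, rejected
w5:
  start at A
  read 'a': A → E
  read 'b': E → A
  read 'a': A → E
  read 'b': E → A
  read 'b': A → A
  read 'a': A → E
  read 'a': E → D
  read 'a': D → C
  read 'b': C → A
  read 'b': A → A
  read 'a': A → E
  read 'a': E → D
  end D, accepted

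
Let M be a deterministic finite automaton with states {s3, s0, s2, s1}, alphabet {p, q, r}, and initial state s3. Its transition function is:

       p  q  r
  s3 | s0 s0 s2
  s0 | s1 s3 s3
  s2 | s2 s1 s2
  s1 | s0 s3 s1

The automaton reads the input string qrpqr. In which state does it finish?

s2

Trace: s3 -q-> s0 -r-> s3 -p-> s0 -q-> s3 -r-> s2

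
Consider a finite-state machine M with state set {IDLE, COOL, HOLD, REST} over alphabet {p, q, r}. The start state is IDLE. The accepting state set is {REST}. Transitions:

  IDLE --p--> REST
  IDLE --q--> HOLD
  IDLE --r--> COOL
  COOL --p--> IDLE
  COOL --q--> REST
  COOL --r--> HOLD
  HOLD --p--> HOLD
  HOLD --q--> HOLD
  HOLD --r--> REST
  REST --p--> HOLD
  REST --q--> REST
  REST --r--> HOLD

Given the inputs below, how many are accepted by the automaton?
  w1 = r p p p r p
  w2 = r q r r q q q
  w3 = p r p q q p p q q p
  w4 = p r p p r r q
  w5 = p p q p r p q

1

w1: Trace: IDLE -r-> COOL -p-> IDLE -p-> REST -p-> HOLD -r-> REST -p-> HOLD  → end HOLD, rejected
w2: Trace: IDLE -r-> COOL -q-> REST -r-> HOLD -r-> REST -q-> REST -q-> REST -q-> REST  → end REST, accepted
w3: Trace: IDLE -p-> REST -r-> HOLD -p-> HOLD -q-> HOLD -q-> HOLD -p-> HOLD -p-> HOLD -q-> HOLD -q-> HOLD -p-> HOLD  → end HOLD, rejected
w4: Trace: IDLE -p-> REST -r-> HOLD -p-> HOLD -p-> HOLD -r-> REST -r-> HOLD -q-> HOLD  → end HOLD, rejected
w5: Trace: IDLE -p-> REST -p-> HOLD -q-> HOLD -p-> HOLD -r-> REST -p-> HOLD -q-> HOLD  → end HOLD, rejected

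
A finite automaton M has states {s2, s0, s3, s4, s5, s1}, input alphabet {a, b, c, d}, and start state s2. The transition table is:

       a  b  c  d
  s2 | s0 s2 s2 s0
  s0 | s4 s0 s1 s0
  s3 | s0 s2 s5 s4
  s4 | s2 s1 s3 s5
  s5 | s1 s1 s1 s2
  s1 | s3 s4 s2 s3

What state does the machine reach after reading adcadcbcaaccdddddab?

s2 → s0 → s0 → s1 → s3 → s4 → s3 → s2 → s2 → s0 → s4 → s3 → s5 → s2 → s0 → s0 → s0 → s0 → s4 → s1

s1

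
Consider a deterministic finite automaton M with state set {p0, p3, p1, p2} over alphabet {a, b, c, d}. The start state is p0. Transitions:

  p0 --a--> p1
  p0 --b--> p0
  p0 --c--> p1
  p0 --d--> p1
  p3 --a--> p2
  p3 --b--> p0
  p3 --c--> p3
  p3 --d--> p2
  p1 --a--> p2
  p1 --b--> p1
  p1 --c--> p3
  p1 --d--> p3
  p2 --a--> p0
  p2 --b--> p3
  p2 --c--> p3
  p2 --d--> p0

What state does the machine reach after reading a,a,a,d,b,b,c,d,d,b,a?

p0 → p1 → p2 → p0 → p1 → p1 → p1 → p3 → p2 → p0 → p0 → p1

p1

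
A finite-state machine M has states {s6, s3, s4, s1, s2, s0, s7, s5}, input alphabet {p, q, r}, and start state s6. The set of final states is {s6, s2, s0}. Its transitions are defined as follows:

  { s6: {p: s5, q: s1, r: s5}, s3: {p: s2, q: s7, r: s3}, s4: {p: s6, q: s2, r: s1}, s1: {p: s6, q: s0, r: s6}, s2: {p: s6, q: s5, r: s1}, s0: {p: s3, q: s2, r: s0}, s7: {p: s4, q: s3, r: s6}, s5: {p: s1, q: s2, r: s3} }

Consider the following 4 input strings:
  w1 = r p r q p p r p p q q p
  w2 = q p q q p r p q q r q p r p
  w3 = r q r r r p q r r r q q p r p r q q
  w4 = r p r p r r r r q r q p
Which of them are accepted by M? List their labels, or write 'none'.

w2, w4

w1: Trace: s6 -r-> s5 -p-> s1 -r-> s6 -q-> s1 -p-> s6 -p-> s5 -r-> s3 -p-> s2 -p-> s6 -q-> s1 -q-> s0 -p-> s3  → end s3, rejected
w2: Trace: s6 -q-> s1 -p-> s6 -q-> s1 -q-> s0 -p-> s3 -r-> s3 -p-> s2 -q-> s5 -q-> s2 -r-> s1 -q-> s0 -p-> s3 -r-> s3 -p-> s2  → end s2, accepted
w3: Trace: s6 -r-> s5 -q-> s2 -r-> s1 -r-> s6 -r-> s5 -p-> s1 -q-> s0 -r-> s0 -r-> s0 -r-> s0 -q-> s2 -q-> s5 -p-> s1 -r-> s6 -p-> s5 -r-> s3 -q-> s7 -q-> s3  → end s3, rejected
w4: Trace: s6 -r-> s5 -p-> s1 -r-> s6 -p-> s5 -r-> s3 -r-> s3 -r-> s3 -r-> s3 -q-> s7 -r-> s6 -q-> s1 -p-> s6  → end s6, accepted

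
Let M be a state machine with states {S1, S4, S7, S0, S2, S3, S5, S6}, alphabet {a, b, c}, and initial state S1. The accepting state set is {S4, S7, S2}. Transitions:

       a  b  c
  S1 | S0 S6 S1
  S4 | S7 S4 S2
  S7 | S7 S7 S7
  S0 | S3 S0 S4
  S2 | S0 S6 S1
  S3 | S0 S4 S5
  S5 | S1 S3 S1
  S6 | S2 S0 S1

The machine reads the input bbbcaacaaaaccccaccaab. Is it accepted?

start at S1
read 'b': S1 → S6
read 'b': S6 → S0
read 'b': S0 → S0
read 'c': S0 → S4
read 'a': S4 → S7
read 'a': S7 → S7
read 'c': S7 → S7
read 'a': S7 → S7
read 'a': S7 → S7
read 'a': S7 → S7
read 'a': S7 → S7
read 'c': S7 → S7
read 'c': S7 → S7
read 'c': S7 → S7
read 'c': S7 → S7
read 'a': S7 → S7
read 'c': S7 → S7
read 'c': S7 → S7
read 'a': S7 → S7
read 'a': S7 → S7
read 'b': S7 → S7
End state S7 is accepting.

Yes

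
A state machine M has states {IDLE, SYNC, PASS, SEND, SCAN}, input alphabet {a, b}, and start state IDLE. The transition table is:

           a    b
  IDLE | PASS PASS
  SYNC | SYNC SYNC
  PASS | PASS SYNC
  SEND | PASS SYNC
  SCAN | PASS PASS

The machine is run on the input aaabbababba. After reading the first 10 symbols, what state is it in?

IDLE → PASS → PASS → PASS → SYNC → SYNC → SYNC → SYNC → SYNC → SYNC → SYNC
After 10 symbols: SYNC.

SYNC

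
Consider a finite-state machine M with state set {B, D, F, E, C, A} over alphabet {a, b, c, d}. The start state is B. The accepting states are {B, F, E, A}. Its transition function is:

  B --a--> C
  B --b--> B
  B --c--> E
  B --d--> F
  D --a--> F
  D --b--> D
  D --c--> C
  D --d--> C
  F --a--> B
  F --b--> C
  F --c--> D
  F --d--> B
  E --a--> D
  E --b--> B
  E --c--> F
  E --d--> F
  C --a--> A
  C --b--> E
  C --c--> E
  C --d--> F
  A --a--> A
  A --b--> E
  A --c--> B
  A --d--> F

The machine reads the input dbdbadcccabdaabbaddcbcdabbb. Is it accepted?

Yes

B → F → C → F → C → A → F → D → C → E → D → D → C → A → A → E → B → C → F → B → E → B → E → F → B → B → B → B
End state B is accepting.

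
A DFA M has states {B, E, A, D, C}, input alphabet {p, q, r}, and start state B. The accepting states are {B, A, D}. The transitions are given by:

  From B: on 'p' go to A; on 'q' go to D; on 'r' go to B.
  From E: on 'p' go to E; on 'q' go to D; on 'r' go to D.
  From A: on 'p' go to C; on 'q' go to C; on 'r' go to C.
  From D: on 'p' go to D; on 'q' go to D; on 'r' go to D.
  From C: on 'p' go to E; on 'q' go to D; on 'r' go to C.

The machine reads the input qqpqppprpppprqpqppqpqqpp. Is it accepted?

Yes

Trace: B -q-> D -q-> D -p-> D -q-> D -p-> D -p-> D -p-> D -r-> D -p-> D -p-> D -p-> D -p-> D -r-> D -q-> D -p-> D -q-> D -p-> D -p-> D -q-> D -p-> D -q-> D -q-> D -p-> D -p-> D
End state D is accepting.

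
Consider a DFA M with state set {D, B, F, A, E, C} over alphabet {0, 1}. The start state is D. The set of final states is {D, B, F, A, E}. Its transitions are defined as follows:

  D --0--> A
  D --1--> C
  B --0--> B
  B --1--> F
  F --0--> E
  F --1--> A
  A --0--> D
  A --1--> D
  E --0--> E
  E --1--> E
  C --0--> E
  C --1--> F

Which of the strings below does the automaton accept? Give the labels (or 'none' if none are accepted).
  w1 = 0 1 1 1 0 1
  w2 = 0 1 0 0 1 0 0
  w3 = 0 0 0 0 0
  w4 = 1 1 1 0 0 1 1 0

w1:
  start at D
  read '0': D → A
  read '1': A → D
  read '1': D → C
  read '1': C → F
  read '0': F → E
  read '1': E → E
  end E, accepted
w2:
  start at D
  read '0': D → A
  read '1': A → D
  read '0': D → A
  read '0': A → D
  read '1': D → C
  read '0': C → E
  read '0': E → E
  end E, accepted
w3:
  start at D
  read '0': D → A
  read '0': A → D
  read '0': D → A
  read '0': A → D
  read '0': D → A
  end A, accepted
w4:
  start at D
  read '1': D → C
  read '1': C → F
  read '1': F → A
  read '0': A → D
  read '0': D → A
  read '1': A → D
  read '1': D → C
  read '0': C → E
  end E, accepted

w1, w2, w3, w4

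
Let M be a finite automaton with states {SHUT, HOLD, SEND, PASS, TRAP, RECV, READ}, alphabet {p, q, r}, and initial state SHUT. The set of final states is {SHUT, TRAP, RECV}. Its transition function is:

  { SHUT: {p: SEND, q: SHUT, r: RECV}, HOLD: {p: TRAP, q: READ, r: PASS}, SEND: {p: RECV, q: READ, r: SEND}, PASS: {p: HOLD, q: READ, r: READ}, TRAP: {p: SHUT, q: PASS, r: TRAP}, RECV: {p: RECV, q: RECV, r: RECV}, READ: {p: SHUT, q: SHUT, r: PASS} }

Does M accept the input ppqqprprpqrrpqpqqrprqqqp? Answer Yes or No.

Yes

start at SHUT
read 'p': SHUT → SEND
read 'p': SEND → RECV
read 'q': RECV → RECV
read 'q': RECV → RECV
read 'p': RECV → RECV
read 'r': RECV → RECV
read 'p': RECV → RECV
read 'r': RECV → RECV
read 'p': RECV → RECV
read 'q': RECV → RECV
read 'r': RECV → RECV
read 'r': RECV → RECV
read 'p': RECV → RECV
read 'q': RECV → RECV
read 'p': RECV → RECV
read 'q': RECV → RECV
read 'q': RECV → RECV
read 'r': RECV → RECV
read 'p': RECV → RECV
read 'r': RECV → RECV
read 'q': RECV → RECV
read 'q': RECV → RECV
read 'q': RECV → RECV
read 'p': RECV → RECV
End state RECV is accepting.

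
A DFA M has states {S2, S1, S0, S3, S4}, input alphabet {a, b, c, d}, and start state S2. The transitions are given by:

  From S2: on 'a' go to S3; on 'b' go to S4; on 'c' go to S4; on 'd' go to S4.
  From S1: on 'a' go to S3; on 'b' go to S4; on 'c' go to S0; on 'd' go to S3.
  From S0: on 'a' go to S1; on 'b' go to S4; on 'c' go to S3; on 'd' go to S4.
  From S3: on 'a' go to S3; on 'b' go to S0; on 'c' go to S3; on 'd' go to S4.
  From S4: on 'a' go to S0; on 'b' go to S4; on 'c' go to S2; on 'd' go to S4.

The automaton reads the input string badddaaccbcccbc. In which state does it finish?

S3

start at S2
read 'b': S2 → S4
read 'a': S4 → S0
read 'd': S0 → S4
read 'd': S4 → S4
read 'd': S4 → S4
read 'a': S4 → S0
read 'a': S0 → S1
read 'c': S1 → S0
read 'c': S0 → S3
read 'b': S3 → S0
read 'c': S0 → S3
read 'c': S3 → S3
read 'c': S3 → S3
read 'b': S3 → S0
read 'c': S0 → S3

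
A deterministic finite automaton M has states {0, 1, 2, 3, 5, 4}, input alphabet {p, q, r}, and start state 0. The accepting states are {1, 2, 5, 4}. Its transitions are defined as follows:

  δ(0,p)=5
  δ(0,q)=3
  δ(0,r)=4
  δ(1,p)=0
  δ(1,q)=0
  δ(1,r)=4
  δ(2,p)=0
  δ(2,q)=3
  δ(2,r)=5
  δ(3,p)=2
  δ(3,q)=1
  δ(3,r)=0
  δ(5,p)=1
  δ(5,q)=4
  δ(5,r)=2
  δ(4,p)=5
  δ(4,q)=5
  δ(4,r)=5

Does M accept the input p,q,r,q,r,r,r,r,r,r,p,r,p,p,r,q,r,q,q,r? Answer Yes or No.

Yes

Trace: 0 -p-> 5 -q-> 4 -r-> 5 -q-> 4 -r-> 5 -r-> 2 -r-> 5 -r-> 2 -r-> 5 -r-> 2 -p-> 0 -r-> 4 -p-> 5 -p-> 1 -r-> 4 -q-> 5 -r-> 2 -q-> 3 -q-> 1 -r-> 4
End state 4 is accepting.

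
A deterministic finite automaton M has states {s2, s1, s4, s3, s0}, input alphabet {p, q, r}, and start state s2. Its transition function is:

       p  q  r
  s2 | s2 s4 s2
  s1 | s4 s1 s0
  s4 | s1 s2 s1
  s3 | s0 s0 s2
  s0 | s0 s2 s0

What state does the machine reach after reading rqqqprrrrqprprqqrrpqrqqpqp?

s2

Trace: s2 -r-> s2 -q-> s4 -q-> s2 -q-> s4 -p-> s1 -r-> s0 -r-> s0 -r-> s0 -r-> s0 -q-> s2 -p-> s2 -r-> s2 -p-> s2 -r-> s2 -q-> s4 -q-> s2 -r-> s2 -r-> s2 -p-> s2 -q-> s4 -r-> s1 -q-> s1 -q-> s1 -p-> s4 -q-> s2 -p-> s2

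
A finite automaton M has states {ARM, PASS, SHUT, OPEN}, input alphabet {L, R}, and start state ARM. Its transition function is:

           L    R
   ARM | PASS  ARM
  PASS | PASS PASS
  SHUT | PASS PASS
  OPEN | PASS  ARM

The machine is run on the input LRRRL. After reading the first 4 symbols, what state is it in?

PASS

Trace: ARM -L-> PASS -R-> PASS -R-> PASS -R-> PASS
After 4 symbols: PASS.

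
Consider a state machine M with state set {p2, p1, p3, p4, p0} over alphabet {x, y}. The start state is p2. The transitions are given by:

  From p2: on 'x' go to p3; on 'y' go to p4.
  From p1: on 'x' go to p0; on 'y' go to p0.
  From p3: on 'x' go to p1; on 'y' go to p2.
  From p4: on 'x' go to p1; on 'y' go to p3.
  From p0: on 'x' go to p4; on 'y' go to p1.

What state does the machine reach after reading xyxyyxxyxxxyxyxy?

p0

Trace: p2 -x-> p3 -y-> p2 -x-> p3 -y-> p2 -y-> p4 -x-> p1 -x-> p0 -y-> p1 -x-> p0 -x-> p4 -x-> p1 -y-> p0 -x-> p4 -y-> p3 -x-> p1 -y-> p0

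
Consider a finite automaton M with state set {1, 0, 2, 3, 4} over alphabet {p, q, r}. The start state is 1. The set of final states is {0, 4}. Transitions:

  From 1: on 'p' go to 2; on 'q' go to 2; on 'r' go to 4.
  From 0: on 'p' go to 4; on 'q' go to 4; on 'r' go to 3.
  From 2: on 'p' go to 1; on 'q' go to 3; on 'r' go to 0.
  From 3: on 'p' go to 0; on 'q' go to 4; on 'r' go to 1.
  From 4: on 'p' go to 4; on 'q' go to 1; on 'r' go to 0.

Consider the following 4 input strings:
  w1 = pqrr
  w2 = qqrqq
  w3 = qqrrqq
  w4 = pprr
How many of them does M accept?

2

w1: Trace: 1 -p-> 2 -q-> 3 -r-> 1 -r-> 4  → end 4, accepted
w2: Trace: 1 -q-> 2 -q-> 3 -r-> 1 -q-> 2 -q-> 3  → end 3, rejected
w3: Trace: 1 -q-> 2 -q-> 3 -r-> 1 -r-> 4 -q-> 1 -q-> 2  → end 2, rejected
w4: Trace: 1 -p-> 2 -p-> 1 -r-> 4 -r-> 0  → end 0, accepted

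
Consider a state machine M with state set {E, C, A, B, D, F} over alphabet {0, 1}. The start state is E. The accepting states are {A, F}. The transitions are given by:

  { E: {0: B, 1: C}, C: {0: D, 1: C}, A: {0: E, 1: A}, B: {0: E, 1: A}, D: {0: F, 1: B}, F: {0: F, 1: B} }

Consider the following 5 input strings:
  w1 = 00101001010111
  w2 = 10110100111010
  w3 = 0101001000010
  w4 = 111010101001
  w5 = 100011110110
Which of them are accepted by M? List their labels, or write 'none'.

w1:
  start at E
  read '0': E → B
  read '0': B → E
  read '1': E → C
  read '0': C → D
  read '1': D → B
  read '0': B → E
  read '0': E → B
  read '1': B → A
  read '0': A → E
  read '1': E → C
  read '0': C → D
  read '1': D → B
  read '1': B → A
  read '1': A → A
  end A, accepted
w2:
  start at E
  read '1': E → C
  read '0': C → D
  read '1': D → B
  read '1': B → A
  read '0': A → E
  read '1': E → C
  read '0': C → D
  read '0': D → F
  read '1': F → B
  read '1': B → A
  read '1': A → A
  read '0': A → E
  read '1': E → C
  read '0': C → D
  end D, rejected
w3:
  start at E
  read '0': E → B
  read '1': B → A
  read '0': A → E
  read '1': E → C
  read '0': C → D
  read '0': D → F
  read '1': F → B
  read '0': B → E
  read '0': E → B
  read '0': B → E
  read '0': E → B
  read '1': B → A
  read '0': A → E
  end E, rejected
w4:
  start at E
  read '1': E → C
  read '1': C → C
  read '1': C → C
  read '0': C → D
  read '1': D → B
  read '0': B → E
  read '1': E → C
  read '0': C → D
  read '1': D → B
  read '0': B → E
  read '0': E → B
  read '1': B → A
  end A, accepted
w5:
  start at E
  read '1': E → C
  read '0': C → D
  read '0': D → F
  read '0': F → F
  read '1': F → B
  read '1': B → A
  read '1': A → A
  read '1': A → A
  read '0': A → E
  read '1': E → C
  read '1': C → C
  read '0': C → D
  end D, rejected

w1, w4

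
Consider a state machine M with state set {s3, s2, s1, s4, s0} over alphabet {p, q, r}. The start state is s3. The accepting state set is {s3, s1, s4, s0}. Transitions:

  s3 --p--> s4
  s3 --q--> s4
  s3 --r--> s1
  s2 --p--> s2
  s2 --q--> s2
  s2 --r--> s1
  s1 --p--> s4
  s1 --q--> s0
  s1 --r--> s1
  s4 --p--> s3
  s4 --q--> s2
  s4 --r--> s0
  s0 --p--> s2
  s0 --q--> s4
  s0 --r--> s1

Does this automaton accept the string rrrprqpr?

Yes

Trace: s3 -r-> s1 -r-> s1 -r-> s1 -p-> s4 -r-> s0 -q-> s4 -p-> s3 -r-> s1
End state s1 is accepting.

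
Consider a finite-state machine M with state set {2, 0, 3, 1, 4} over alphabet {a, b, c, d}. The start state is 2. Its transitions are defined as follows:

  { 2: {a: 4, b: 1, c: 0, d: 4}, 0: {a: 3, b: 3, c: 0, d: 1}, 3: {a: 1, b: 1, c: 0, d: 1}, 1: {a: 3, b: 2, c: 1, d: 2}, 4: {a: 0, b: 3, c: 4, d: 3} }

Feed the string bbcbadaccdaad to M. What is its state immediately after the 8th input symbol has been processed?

Trace: 2 -b-> 1 -b-> 2 -c-> 0 -b-> 3 -a-> 1 -d-> 2 -a-> 4 -c-> 4
After 8 symbols: 4.

4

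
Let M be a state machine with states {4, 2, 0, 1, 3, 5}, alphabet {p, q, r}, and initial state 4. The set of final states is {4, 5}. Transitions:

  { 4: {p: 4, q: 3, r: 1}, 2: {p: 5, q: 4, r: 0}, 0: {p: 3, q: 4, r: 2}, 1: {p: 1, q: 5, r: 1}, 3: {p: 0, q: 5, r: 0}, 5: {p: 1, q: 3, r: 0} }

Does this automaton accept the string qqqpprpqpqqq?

start at 4
read 'q': 4 → 3
read 'q': 3 → 5
read 'q': 5 → 3
read 'p': 3 → 0
read 'p': 0 → 3
read 'r': 3 → 0
read 'p': 0 → 3
read 'q': 3 → 5
read 'p': 5 → 1
read 'q': 1 → 5
read 'q': 5 → 3
read 'q': 3 → 5
End state 5 is accepting.

Yes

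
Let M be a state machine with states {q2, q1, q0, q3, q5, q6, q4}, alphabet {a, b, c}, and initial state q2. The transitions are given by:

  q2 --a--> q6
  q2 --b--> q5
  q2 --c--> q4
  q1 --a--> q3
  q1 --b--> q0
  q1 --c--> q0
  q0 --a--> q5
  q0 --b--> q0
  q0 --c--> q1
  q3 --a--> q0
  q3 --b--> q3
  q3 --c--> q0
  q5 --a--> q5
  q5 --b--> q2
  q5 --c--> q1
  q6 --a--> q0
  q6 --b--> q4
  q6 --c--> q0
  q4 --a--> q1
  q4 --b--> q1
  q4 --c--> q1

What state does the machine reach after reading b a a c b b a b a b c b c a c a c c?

q2 → q5 → q5 → q5 → q1 → q0 → q0 → q5 → q2 → q6 → q4 → q1 → q0 → q1 → q3 → q0 → q5 → q1 → q0

q0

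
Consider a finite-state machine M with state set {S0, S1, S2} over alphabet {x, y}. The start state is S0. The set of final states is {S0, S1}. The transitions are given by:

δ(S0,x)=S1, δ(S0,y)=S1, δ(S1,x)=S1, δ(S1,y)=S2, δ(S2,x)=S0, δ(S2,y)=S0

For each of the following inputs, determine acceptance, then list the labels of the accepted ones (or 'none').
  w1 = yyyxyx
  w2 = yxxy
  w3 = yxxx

w1: Trace: S0 -y-> S1 -y-> S2 -y-> S0 -x-> S1 -y-> S2 -x-> S0  → end S0, accepted
w2: Trace: S0 -y-> S1 -x-> S1 -x-> S1 -y-> S2  → end S2, rejected
w3: Trace: S0 -y-> S1 -x-> S1 -x-> S1 -x-> S1  → end S1, accepted

w1, w3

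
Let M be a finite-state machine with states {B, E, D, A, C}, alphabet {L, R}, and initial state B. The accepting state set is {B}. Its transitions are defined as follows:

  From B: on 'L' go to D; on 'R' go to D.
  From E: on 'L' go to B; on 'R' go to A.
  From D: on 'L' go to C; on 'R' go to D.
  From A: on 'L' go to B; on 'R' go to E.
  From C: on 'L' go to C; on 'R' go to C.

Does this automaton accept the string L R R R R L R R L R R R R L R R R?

No

Trace: B -L-> D -R-> D -R-> D -R-> D -R-> D -L-> C -R-> C -R-> C -L-> C -R-> C -R-> C -R-> C -R-> C -L-> C -R-> C -R-> C -R-> C
End state C is not accepting.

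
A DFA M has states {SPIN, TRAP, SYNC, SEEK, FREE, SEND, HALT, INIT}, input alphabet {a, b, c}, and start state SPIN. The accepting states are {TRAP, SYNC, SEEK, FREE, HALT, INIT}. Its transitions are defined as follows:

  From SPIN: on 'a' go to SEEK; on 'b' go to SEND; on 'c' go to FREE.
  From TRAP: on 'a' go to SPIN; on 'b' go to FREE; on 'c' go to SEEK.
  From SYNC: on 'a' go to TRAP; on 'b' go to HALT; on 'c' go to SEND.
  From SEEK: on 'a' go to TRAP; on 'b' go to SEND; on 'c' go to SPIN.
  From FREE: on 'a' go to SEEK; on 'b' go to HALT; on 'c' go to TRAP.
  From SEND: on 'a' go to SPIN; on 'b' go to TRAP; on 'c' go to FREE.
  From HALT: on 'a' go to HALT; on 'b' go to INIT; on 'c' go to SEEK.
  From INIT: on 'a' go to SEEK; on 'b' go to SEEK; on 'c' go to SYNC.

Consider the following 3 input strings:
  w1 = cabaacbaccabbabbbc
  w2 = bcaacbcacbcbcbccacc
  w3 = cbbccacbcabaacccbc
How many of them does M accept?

3

w1: SPIN → FREE → SEEK → SEND → SPIN → SEEK → SPIN → SEND → SPIN → FREE → TRAP → SPIN → SEND → TRAP → SPIN → SEND → TRAP → FREE → TRAP  → end TRAP, accepted
w2: SPIN → SEND → FREE → SEEK → TRAP → SEEK → SEND → FREE → SEEK → SPIN → SEND → FREE → HALT → SEEK → SEND → FREE → TRAP → SPIN → FREE → TRAP  → end TRAP, accepted
w3: SPIN → FREE → HALT → INIT → SYNC → SEND → SPIN → FREE → HALT → SEEK → TRAP → FREE → SEEK → TRAP → SEEK → SPIN → FREE → HALT → SEEK  → end SEEK, accepted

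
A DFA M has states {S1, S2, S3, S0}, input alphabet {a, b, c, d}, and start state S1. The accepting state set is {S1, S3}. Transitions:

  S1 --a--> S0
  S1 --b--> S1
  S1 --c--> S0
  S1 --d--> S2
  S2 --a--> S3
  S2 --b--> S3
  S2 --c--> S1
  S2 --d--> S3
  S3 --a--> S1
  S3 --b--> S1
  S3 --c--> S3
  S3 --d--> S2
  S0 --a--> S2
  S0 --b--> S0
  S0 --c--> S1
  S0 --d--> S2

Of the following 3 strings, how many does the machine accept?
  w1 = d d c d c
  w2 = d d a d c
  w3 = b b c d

2

w1: S1 → S2 → S3 → S3 → S2 → S1  → end S1, accepted
w2: S1 → S2 → S3 → S1 → S2 → S1  → end S1, accepted
w3: S1 → S1 → S1 → S0 → S2  → end S2, rejected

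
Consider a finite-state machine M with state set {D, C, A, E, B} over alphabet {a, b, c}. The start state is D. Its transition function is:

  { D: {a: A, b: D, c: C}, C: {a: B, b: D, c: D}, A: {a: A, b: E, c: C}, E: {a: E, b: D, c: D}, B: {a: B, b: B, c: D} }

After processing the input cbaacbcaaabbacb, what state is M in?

D → C → D → A → A → C → D → C → B → B → B → B → B → B → D → D

D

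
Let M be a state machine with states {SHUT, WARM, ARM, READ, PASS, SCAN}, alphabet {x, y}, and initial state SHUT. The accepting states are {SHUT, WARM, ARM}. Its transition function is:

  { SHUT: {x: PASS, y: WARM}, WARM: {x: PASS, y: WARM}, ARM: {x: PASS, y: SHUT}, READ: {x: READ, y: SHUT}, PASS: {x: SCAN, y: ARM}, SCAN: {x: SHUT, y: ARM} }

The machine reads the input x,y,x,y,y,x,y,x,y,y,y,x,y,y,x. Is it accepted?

No

SHUT → PASS → ARM → PASS → ARM → SHUT → PASS → ARM → PASS → ARM → SHUT → WARM → PASS → ARM → SHUT → PASS
End state PASS is not accepting.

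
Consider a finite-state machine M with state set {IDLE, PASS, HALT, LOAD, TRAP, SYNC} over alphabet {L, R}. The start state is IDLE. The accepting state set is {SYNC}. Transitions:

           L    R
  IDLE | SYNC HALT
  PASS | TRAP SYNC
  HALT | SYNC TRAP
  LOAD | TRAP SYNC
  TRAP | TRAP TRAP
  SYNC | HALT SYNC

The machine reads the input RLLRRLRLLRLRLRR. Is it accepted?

No

Trace: IDLE -R-> HALT -L-> SYNC -L-> HALT -R-> TRAP -R-> TRAP -L-> TRAP -R-> TRAP -L-> TRAP -L-> TRAP -R-> TRAP -L-> TRAP -R-> TRAP -L-> TRAP -R-> TRAP -R-> TRAP
End state TRAP is not accepting.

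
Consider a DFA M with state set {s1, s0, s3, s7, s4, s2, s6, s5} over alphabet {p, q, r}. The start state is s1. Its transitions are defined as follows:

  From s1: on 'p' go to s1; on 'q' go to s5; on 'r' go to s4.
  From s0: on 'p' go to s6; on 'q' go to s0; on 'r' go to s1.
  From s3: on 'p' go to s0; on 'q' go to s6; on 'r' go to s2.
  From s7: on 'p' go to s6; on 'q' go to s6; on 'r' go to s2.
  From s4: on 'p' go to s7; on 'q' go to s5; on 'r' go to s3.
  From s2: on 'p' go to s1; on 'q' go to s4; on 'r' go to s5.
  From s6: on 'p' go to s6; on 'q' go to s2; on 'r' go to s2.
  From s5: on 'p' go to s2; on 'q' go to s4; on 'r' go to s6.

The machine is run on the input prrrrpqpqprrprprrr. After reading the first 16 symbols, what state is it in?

s1 → s1 → s4 → s3 → s2 → s5 → s2 → s4 → s7 → s6 → s6 → s2 → s5 → s2 → s5 → s2 → s5
After 16 symbols: s5.

s5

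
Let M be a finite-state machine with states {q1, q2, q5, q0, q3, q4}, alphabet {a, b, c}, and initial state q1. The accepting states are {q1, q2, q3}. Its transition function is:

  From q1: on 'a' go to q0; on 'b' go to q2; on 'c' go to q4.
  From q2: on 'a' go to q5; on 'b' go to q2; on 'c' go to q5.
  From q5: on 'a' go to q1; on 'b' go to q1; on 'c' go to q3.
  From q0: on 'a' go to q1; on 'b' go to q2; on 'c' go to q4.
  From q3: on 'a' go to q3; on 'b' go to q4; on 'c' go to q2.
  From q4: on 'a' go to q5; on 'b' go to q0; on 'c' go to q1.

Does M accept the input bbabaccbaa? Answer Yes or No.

Yes

Trace: q1 -b-> q2 -b-> q2 -a-> q5 -b-> q1 -a-> q0 -c-> q4 -c-> q1 -b-> q2 -a-> q5 -a-> q1
End state q1 is accepting.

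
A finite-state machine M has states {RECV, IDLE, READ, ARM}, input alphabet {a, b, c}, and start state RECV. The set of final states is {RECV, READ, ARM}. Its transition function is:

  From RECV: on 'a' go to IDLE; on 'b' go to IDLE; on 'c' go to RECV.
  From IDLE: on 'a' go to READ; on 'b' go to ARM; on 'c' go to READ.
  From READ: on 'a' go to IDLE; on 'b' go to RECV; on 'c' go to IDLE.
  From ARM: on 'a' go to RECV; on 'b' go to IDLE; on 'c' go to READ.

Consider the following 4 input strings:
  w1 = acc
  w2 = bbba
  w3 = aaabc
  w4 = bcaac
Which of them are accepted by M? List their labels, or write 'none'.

w2, w3

w1: RECV → IDLE → READ → IDLE  → end IDLE, rejected
w2: RECV → IDLE → ARM → IDLE → READ  → end READ, accepted
w3: RECV → IDLE → READ → IDLE → ARM → READ  → end READ, accepted
w4: RECV → IDLE → READ → IDLE → READ → IDLE  → end IDLE, rejected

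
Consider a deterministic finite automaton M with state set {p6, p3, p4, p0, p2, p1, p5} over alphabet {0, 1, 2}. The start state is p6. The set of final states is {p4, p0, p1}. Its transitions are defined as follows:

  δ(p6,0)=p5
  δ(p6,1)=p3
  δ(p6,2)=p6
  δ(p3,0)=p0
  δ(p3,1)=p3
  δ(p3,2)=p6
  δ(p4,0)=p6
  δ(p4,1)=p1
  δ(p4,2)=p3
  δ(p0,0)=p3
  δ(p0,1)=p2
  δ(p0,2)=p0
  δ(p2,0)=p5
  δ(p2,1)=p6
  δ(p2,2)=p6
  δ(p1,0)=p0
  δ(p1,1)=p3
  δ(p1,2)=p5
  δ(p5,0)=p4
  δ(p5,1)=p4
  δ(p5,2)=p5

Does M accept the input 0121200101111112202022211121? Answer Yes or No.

start at p6
read '0': p6 → p5
read '1': p5 → p4
read '2': p4 → p3
read '1': p3 → p3
read '2': p3 → p6
read '0': p6 → p5
read '0': p5 → p4
read '1': p4 → p1
read '0': p1 → p0
read '1': p0 → p2
read '1': p2 → p6
read '1': p6 → p3
read '1': p3 → p3
read '1': p3 → p3
read '1': p3 → p3
read '2': p3 → p6
read '2': p6 → p6
read '0': p6 → p5
read '2': p5 → p5
read '0': p5 → p4
read '2': p4 → p3
read '2': p3 → p6
read '2': p6 → p6
read '1': p6 → p3
read '1': p3 → p3
read '1': p3 → p3
read '2': p3 → p6
read '1': p6 → p3
End state p3 is not accepting.

No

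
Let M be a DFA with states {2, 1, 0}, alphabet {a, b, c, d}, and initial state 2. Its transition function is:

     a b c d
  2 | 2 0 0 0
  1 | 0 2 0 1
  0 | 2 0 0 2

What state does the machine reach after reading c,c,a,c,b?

0

Trace: 2 -c-> 0 -c-> 0 -a-> 2 -c-> 0 -b-> 0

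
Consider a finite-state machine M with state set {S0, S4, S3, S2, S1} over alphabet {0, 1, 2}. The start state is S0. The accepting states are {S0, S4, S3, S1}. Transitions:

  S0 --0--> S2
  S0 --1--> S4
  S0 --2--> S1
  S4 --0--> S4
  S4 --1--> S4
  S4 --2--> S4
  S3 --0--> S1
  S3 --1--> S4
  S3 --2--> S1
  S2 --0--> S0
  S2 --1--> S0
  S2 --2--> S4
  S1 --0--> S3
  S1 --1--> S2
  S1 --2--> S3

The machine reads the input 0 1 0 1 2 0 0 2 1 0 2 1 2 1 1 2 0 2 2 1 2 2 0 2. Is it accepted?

Trace: S0 -0-> S2 -1-> S0 -0-> S2 -1-> S0 -2-> S1 -0-> S3 -0-> S1 -2-> S3 -1-> S4 -0-> S4 -2-> S4 -1-> S4 -2-> S4 -1-> S4 -1-> S4 -2-> S4 -0-> S4 -2-> S4 -2-> S4 -1-> S4 -2-> S4 -2-> S4 -0-> S4 -2-> S4
End state S4 is accepting.

Yes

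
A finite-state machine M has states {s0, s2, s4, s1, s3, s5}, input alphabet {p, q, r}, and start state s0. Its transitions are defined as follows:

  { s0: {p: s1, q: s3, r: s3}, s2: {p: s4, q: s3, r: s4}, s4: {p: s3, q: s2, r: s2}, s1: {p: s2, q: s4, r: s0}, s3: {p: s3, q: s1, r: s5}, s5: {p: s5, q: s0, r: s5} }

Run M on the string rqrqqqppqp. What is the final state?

Trace: s0 -r-> s3 -q-> s1 -r-> s0 -q-> s3 -q-> s1 -q-> s4 -p-> s3 -p-> s3 -q-> s1 -p-> s2

s2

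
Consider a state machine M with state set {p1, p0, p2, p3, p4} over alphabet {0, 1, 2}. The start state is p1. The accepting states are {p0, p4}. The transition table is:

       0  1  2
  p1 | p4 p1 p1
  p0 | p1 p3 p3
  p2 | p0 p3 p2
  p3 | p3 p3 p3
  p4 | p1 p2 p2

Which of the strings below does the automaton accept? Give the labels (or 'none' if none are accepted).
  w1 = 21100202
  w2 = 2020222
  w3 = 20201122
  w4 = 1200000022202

none

w1: p1 → p1 → p1 → p1 → p4 → p1 → p1 → p4 → p2  → end p2, rejected
w2: p1 → p1 → p4 → p2 → p0 → p3 → p3 → p3  → end p3, rejected
w3: p1 → p1 → p4 → p2 → p0 → p3 → p3 → p3 → p3  → end p3, rejected
w4: p1 → p1 → p1 → p4 → p1 → p4 → p1 → p4 → p1 → p1 → p1 → p1 → p4 → p2  → end p2, rejected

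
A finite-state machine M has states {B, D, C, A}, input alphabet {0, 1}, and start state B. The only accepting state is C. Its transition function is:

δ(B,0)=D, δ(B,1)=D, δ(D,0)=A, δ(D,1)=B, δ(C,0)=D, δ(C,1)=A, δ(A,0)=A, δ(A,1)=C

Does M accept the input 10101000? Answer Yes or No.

B → D → A → C → D → B → D → A → A
End state A is not accepting.

No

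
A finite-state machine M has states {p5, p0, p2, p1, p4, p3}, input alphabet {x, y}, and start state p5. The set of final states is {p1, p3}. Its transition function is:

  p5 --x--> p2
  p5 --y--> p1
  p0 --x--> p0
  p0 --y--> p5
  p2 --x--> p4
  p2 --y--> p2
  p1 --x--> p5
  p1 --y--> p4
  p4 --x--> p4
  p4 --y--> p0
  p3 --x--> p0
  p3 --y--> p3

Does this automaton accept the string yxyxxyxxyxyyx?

No

start at p5
read 'y': p5 → p1
read 'x': p1 → p5
read 'y': p5 → p1
read 'x': p1 → p5
read 'x': p5 → p2
read 'y': p2 → p2
read 'x': p2 → p4
read 'x': p4 → p4
read 'y': p4 → p0
read 'x': p0 → p0
read 'y': p0 → p5
read 'y': p5 → p1
read 'x': p1 → p5
End state p5 is not accepting.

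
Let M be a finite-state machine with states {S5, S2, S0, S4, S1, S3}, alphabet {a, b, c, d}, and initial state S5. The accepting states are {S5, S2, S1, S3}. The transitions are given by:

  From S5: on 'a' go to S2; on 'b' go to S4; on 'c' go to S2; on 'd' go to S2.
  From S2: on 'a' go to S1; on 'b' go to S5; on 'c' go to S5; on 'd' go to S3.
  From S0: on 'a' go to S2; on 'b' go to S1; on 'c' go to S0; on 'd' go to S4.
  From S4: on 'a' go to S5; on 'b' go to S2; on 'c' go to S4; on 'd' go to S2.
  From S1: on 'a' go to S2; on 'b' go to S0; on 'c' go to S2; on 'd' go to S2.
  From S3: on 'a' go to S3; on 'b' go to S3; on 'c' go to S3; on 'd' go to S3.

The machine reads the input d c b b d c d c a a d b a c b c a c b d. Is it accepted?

Yes

start at S5
read 'd': S5 → S2
read 'c': S2 → S5
read 'b': S5 → S4
read 'b': S4 → S2
read 'd': S2 → S3
read 'c': S3 → S3
read 'd': S3 → S3
read 'c': S3 → S3
read 'a': S3 → S3
read 'a': S3 → S3
read 'd': S3 → S3
read 'b': S3 → S3
read 'a': S3 → S3
read 'c': S3 → S3
read 'b': S3 → S3
read 'c': S3 → S3
read 'a': S3 → S3
read 'c': S3 → S3
read 'b': S3 → S3
read 'd': S3 → S3
End state S3 is accepting.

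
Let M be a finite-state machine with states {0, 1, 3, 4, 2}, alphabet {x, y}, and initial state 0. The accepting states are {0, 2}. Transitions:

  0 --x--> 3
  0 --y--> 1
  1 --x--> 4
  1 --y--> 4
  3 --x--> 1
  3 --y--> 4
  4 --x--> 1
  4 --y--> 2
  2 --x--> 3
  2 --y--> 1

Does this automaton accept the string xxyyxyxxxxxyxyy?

Yes

0 → 3 → 1 → 4 → 2 → 3 → 4 → 1 → 4 → 1 → 4 → 1 → 4 → 1 → 4 → 2
End state 2 is accepting.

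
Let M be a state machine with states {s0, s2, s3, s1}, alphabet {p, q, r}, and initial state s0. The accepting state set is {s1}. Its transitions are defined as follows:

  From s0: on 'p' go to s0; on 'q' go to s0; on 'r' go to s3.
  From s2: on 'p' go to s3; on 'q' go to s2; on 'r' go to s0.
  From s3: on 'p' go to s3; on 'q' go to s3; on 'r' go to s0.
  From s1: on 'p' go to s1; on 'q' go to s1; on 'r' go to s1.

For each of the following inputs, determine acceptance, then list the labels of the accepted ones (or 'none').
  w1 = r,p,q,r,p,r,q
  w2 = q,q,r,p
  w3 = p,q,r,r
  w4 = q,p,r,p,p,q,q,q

none

w1:
  start at s0
  read 'r': s0 → s3
  read 'p': s3 → s3
  read 'q': s3 → s3
  read 'r': s3 → s0
  read 'p': s0 → s0
  read 'r': s0 → s3
  read 'q': s3 → s3
  end s3, rejected
w2:
  start at s0
  read 'q': s0 → s0
  read 'q': s0 → s0
  read 'r': s0 → s3
  read 'p': s3 → s3
  end s3, rejected
w3:
  start at s0
  read 'p': s0 → s0
  read 'q': s0 → s0
  read 'r': s0 → s3
  read 'r': s3 → s0
  end s0, rejected
w4:
  start at s0
  read 'q': s0 → s0
  read 'p': s0 → s0
  read 'r': s0 → s3
  read 'p': s3 → s3
  read 'p': s3 → s3
  read 'q': s3 → s3
  read 'q': s3 → s3
  read 'q': s3 → s3
  end s3, rejected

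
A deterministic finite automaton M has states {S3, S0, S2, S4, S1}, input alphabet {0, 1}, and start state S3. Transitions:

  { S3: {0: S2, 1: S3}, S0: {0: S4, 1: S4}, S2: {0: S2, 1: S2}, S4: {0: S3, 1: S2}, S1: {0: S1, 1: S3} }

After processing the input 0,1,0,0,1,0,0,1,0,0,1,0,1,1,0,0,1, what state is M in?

S3 → S2 → S2 → S2 → S2 → S2 → S2 → S2 → S2 → S2 → S2 → S2 → S2 → S2 → S2 → S2 → S2 → S2

S2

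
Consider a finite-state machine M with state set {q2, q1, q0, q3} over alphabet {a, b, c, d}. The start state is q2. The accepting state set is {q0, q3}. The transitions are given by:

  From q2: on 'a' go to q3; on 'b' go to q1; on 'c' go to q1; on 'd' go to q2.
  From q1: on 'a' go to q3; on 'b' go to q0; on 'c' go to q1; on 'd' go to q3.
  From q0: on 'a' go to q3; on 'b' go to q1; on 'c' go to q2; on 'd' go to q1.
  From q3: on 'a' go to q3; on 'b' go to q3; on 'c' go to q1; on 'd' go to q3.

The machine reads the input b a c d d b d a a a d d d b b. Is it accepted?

Trace: q2 -b-> q1 -a-> q3 -c-> q1 -d-> q3 -d-> q3 -b-> q3 -d-> q3 -a-> q3 -a-> q3 -a-> q3 -d-> q3 -d-> q3 -d-> q3 -b-> q3 -b-> q3
End state q3 is accepting.

Yes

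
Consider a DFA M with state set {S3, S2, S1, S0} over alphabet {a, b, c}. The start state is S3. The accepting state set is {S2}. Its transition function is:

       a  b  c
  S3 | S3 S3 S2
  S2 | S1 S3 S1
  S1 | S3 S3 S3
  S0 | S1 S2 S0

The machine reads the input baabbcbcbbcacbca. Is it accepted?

start at S3
read 'b': S3 → S3
read 'a': S3 → S3
read 'a': S3 → S3
read 'b': S3 → S3
read 'b': S3 → S3
read 'c': S3 → S2
read 'b': S2 → S3
read 'c': S3 → S2
read 'b': S2 → S3
read 'b': S3 → S3
read 'c': S3 → S2
read 'a': S2 → S1
read 'c': S1 → S3
read 'b': S3 → S3
read 'c': S3 → S2
read 'a': S2 → S1
End state S1 is not accepting.

No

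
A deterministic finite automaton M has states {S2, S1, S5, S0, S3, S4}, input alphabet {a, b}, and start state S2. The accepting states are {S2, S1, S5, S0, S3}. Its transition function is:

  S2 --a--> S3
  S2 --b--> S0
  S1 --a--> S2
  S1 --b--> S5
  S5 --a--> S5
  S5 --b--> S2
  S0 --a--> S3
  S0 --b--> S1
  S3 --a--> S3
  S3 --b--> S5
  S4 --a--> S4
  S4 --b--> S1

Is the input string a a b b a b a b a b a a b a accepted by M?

Yes

S2 → S3 → S3 → S5 → S2 → S3 → S5 → S5 → S2 → S3 → S5 → S5 → S5 → S2 → S3
End state S3 is accepting.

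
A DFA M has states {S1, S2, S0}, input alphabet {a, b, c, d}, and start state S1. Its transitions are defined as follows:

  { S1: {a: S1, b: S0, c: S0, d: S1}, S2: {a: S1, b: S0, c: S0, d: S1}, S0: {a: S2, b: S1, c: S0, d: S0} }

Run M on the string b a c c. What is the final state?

S0

start at S1
read 'b': S1 → S0
read 'a': S0 → S2
read 'c': S2 → S0
read 'c': S0 → S0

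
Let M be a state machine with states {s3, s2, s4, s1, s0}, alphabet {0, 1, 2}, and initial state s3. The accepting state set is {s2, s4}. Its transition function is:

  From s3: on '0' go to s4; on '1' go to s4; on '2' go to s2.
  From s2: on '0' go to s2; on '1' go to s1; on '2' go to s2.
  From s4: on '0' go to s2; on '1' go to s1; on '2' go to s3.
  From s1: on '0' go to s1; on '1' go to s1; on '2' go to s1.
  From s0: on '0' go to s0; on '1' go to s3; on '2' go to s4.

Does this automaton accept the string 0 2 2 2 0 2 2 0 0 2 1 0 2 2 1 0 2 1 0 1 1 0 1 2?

No

s3 → s4 → s3 → s2 → s2 → s2 → s2 → s2 → s2 → s2 → s2 → s1 → s1 → s1 → s1 → s1 → s1 → s1 → s1 → s1 → s1 → s1 → s1 → s1 → s1
End state s1 is not accepting.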